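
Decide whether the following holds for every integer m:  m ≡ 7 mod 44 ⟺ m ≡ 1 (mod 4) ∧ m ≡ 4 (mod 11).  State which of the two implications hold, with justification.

(⇒) fails and (⇐) fails.

[⇒] This fails: m = 7 gives 7 ≡ 7 (mod 44) but 7 ≡ 3 (mod 4), so the conjunction on the right does not hold.

[⇐] This fails: m = 37 satisfies both congruences on the right (37 ≡ 1 mod 4 and 37 ≡ 4 mod 11) yet 37 ≡ 37 (mod 44), not 7.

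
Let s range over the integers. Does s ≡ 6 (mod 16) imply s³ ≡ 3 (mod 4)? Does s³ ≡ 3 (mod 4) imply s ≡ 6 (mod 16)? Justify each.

Forward direction. This fails: take s = 6. Then 6 ≡ 6 (mod 16), but 6³ = 216 ≡ 0 (mod 4), not 3.

Converse. This fails: take s = 3. Then 3³ = 27 ≡ 3 (mod 4), yet 3 ≡ 3 (mod 16), not 6.

Neither direction holds.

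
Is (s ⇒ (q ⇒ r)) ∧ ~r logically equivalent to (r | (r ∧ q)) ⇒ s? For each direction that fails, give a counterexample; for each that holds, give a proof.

Only the forward implication holds.

(→) Assume the antecedent. If q is true, the antecedent forces (q = T, s = F, r = F), and (r | (r ∧ q)) ⇒ s holds there. If q is false, the antecedent forces (q = F, s = F, r = F) or (q = F, s = T, r = F), and (r | (r ∧ q)) ⇒ s holds there. Either way (r | (r ∧ q)) ⇒ s holds.

(←) This fails. Under q = T, s = T, r = F, the left side is false but the right side is true.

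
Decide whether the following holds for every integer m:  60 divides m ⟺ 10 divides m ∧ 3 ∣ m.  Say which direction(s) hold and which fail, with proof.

(⟹) If 60 ∣ m, write m = 60q. Since 60 = 6·10, m = 10·(6q), so 10 ∣ m; and since 60 = 20·3, m = 3·(20q), so 3 ∣ m.

(⟸) This fails: take m = 30. Both 10 ∣ 30 and 3 ∣ 30, yet 30 is not a multiple of 60 (since 30 = 0·60 + 30), so 60 ∤ 30.

Only the forward implication holds.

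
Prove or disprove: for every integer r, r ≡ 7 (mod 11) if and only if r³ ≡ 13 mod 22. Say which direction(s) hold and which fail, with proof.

[⇐] The residues r modulo 22 with r³ ≡ 13 (mod 22) are exactly {7}, and each is ≡ 7 (mod 11).

[⇒] This fails: take r = 18. Then 18 ≡ 7 (mod 11), but 18³ = 5832 ≡ 2 (mod 22), not 13.

Only the reverse direction holds.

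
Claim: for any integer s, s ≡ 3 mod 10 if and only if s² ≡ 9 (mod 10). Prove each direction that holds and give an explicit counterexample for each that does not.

Forward direction. Suppose s ≡ 3 mod 10. Write s = 10j + 3. Then (10j + 3)² = 100j² + 60j + 9 = 10(10j² + 6j) + 9, so s² ≡ 9 (mod 10).

Converse. This fails: take s = 7. Then 7² = 49 ≡ 9 (mod 10), yet 7 ≡ 7 (mod 10), not 3.

Only the forward implication holds.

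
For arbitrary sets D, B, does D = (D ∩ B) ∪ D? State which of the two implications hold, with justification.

Both inclusions hold; the sets are equal.

(⊆) Let x ∈ D. Then either x ∈ D and x ∉ B; or x ∈ D ∩ B. In each case x ∈ (D ∩ B) ∪ D, so D ⊆ (D ∩ B) ∪ D.

(⊇) Let x ∈ (D ∩ B) ∪ D. Then either x ∈ D and x ∉ B; or x ∈ D ∩ B. In each case x ∈ D, so (D ∩ B) ∪ D ⊆ D.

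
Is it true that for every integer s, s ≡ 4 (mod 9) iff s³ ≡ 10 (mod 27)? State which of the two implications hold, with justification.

(→) Suppose s ≡ 4 (mod 9). Working modulo 27, s ∈ {4, 13, 22}; for each such r, r³ ≡ 10 (mod 27).

(←) Conversely, the residues r modulo 27 with r³ ≡ 10 (mod 27) are exactly {4, 13, 22}, and each is ≡ 4 (mod 9).

Both directions hold; the statement is true.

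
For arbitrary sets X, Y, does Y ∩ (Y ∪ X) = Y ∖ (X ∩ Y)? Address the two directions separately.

(⊆) fails; (⊇) holds.

(⟸) Let x ∈ Y ∖ (X ∩ Y). Then x ∈ Y and x ∉ X, from which x ∈ Y ∩ (Y ∪ X).

(⟹) This inclusion fails. Take X = {1}, Y = {1}; then 1 ∈ Y ∩ (Y ∪ X) but 1 ∉ Y ∖ (X ∩ Y).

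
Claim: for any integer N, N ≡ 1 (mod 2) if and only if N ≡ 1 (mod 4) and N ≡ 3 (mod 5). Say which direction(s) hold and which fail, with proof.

Only the reverse direction holds.

Forward direction. This fails: N = 1 gives 1 ≡ 1 (mod 2) but 1 ≡ 1 (mod 5), so the conjunction on the right does not hold.

Converse. If N ≡ 1 (mod 4) and N ≡ 3 (mod 5), then by the Chinese remainder theorem N ≡ 13 (mod 20). Since 13 ≡ 1 (mod 2) and 2 ∣ 20, we get N ≡ 1 (mod 2).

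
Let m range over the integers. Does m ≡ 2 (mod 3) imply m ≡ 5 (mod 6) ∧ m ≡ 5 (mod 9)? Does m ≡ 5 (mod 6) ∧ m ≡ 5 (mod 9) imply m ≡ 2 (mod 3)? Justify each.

Forward direction. This fails: m = 2 gives 2 ≡ 2 (mod 3) but 2 ≡ 2 (mod 6), so the conjunction on the right does not hold.

Converse. If m ≡ 5 (mod 6) and m ≡ 5 (mod 9), then by the Chinese remainder theorem m ≡ 5 (mod 18). Since 5 ≡ 2 (mod 3) and 3 ∣ 18, we get m ≡ 2 (mod 3).

The forward direction fails; the converse holds.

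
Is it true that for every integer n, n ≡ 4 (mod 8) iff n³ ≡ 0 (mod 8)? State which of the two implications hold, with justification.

(⇒) holds; (⇐) fails.

[⇒] Suppose n ≡ 4 (mod 8). Write n = 8j + 4. Then (8j + 4)³ = 512j³ + 768j² + 384j + 64 = 8(64j³ + 96j² + 48j + 8) + 0, so n³ ≡ 0 (mod 8).

[⇐] This fails: take n = 0. Then 0³ = 0 ≡ 0 (mod 8), yet 0 ≡ 0 (mod 8), not 4.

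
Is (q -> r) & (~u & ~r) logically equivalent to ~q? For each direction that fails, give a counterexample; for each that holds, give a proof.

(⟹) Assume the antecedent. If r is true, the antecedent cannot hold. If r is false, the antecedent forces (r = F, q = F, u = F), and ~q holds there. Either way ~q holds.

(⟸) This fails. Under r = T, q = F, u = F, the left side is false but the right side is true.

(⇒) holds; (⇐) fails.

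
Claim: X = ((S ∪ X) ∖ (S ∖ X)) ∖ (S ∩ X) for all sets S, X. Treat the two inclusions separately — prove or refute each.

(⊆) fails; (⊇) holds.

(⊆) This inclusion fails. Take S = {1}, X = {1}; then 1 ∈ X but 1 ∉ ((S ∪ X) ∖ (S ∖ X)) ∖ (S ∩ X).

(⊇) Let x ∈ ((S ∪ X) ∖ (S ∖ X)) ∖ (S ∩ X). Then x ∈ X and x ∉ S, from which x ∈ X.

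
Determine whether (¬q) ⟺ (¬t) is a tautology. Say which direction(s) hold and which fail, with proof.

Neither implication holds.

(⟹) This fails. Under t = T, q = F, the left side is true but the right side is false.

(⟸) This fails. Under t = F, q = T, the left side is false but the right side is true.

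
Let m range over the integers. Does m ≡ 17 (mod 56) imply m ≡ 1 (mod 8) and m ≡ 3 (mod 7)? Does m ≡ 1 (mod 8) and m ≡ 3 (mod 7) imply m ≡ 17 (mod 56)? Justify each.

[⇒] Suppose m ≡ 17 (mod 56); write m = 56j + 17. Since 8 ∣ 56, reducing mod 8 gives m ≡ 17 ≡ 1 (mod 8); since 7 ∣ 56, reducing mod 7 gives m ≡ 17 ≡ 3 (mod 7).

[⇐] Conversely, if m ≡ 1 (mod 8) and m ≡ 3 (mod 7), then by the Chinese remainder theorem m ≡ 17 (mod 56). This is exactly m ≡ 17 (mod 56).

Equivalent; both directions hold.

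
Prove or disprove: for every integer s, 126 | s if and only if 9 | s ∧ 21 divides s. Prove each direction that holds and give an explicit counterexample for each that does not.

Forward direction. If 126 ∣ s, write s = 126q. Since 126 = 14·9, s = 9·(14q), so 9 ∣ s; and since 126 = 6·21, s = 21·(6q), so 21 ∣ s.

Converse. This fails: take s = 63. Both 9 ∣ 63 and 21 ∣ 63, yet 63 is not a multiple of 126 (since 63 = 0·126 + 63), so 126 ∤ 63.

Only the forward direction holds.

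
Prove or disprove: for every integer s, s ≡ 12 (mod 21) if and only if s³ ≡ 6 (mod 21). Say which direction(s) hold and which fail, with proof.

(⇒) Suppose s ≡ 12 (mod 21). Write s = 21j + 12. Then (21j + 12)³ = 9261j³ + 15876j² + 9072j + 1728 = 21(441j³ + 756j² + 432j + 82) + 6, so s³ ≡ 6 (mod 21).

(⇐) This fails: take s = 3. Then 3³ = 27 ≡ 6 (mod 21), yet 3 ≡ 3 (mod 21), not 12.

Only the forward implication holds.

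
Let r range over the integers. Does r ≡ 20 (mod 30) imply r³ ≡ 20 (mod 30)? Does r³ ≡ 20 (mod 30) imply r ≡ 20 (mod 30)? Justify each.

Both directions hold.

(⟹) Suppose r ≡ 20 (mod 30). Write r = 30j + 20. Then (30j + 20)³ = 27000j³ + 54000j² + 36000j + 8000 = 30(900j³ + 1800j² + 1200j + 266) + 20, so r³ ≡ 20 (mod 30).

(⟸) Conversely, suppose r³ ≡ 20 (mod 30). The only residue r in {0, …, 29} with r³ ≡ 20 (mod 30) is r = 20, so r ≡ 20 (mod 30).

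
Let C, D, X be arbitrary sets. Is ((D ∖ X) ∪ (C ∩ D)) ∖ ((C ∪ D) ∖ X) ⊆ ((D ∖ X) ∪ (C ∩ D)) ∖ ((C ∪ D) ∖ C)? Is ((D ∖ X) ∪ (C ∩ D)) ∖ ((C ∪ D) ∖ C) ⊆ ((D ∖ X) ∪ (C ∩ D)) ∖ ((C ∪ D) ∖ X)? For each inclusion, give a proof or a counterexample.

(⊆) holds; (⊇) fails.

(⟸) This inclusion fails. Take C = {1}, D = {1}, X = ∅; then 1 ∈ ((D ∖ X) ∪ (C ∩ D)) ∖ ((C ∪ D) ∖ C) but 1 ∉ ((D ∖ X) ∪ (C ∩ D)) ∖ ((C ∪ D) ∖ X).

(⟹) Let x ∈ ((D ∖ X) ∪ (C ∩ D)) ∖ ((C ∪ D) ∖ X). Then x ∈ C ∩ D ∩ X, from which x ∈ ((D ∖ X) ∪ (C ∩ D)) ∖ ((C ∪ D) ∖ C).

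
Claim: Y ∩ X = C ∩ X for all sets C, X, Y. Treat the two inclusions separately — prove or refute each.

(⟹) This inclusion fails. Take C = ∅, X = {1}, Y = {1}; then 1 ∈ Y ∩ X but 1 ∉ C ∩ X.

(⟸) This inclusion fails. Take C = {1}, X = {1}, Y = ∅; then 1 ∈ C ∩ X but 1 ∉ Y ∩ X.

Both inclusions fail.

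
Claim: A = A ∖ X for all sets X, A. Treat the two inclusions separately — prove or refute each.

The sets are not equal: only the reverse inclusion holds.

(⟹) This inclusion fails. Take X = {1}, A = {1}; then 1 ∈ A but 1 ∉ A ∖ X.

(⟸) Let x ∈ A ∖ X. Then x ∈ A and x ∉ X, from which x ∈ A.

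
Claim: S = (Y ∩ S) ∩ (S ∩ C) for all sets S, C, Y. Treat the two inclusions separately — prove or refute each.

(⟹) This inclusion fails. Take S = {1}, C = ∅, Y = ∅; then 1 ∈ S but 1 ∉ (Y ∩ S) ∩ (S ∩ C).

(⟸) Let x ∈ (Y ∩ S) ∩ (S ∩ C). Then x ∈ S ∩ C ∩ Y, from which x ∈ S.

(⊆) fails; (⊇) holds.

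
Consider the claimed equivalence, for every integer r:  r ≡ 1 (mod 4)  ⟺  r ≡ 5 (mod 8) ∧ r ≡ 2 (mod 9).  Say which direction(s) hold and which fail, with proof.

[⇒] This fails: r = 1 gives 1 ≡ 1 (mod 4) but 1 ≡ 1 (mod 8), so the conjunction on the right does not hold.

[⇐] Conversely, if r ≡ 5 (mod 8) and r ≡ 2 (mod 9), then by the Chinese remainder theorem r ≡ 29 (mod 72). Since 29 ≡ 1 (mod 4) and 4 ∣ 72, we get r ≡ 1 (mod 4).

The forward direction fails; the converse holds.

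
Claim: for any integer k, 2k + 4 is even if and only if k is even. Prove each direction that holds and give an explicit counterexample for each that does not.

(⇒) This fails: take k = 5. Then 2k + 4 = 14, which is even, yet k = 5 is odd, not even.

(⇐) Suppose k is even. Since 2 is even, 2k is even for every k, so 2k + 4 has the same parity as 4, which is even. Hence 2k + 4 is even.

The forward direction fails; the converse holds.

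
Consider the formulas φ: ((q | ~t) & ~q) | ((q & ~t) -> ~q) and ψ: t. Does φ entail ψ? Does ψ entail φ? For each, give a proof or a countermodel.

Converse. Assume the antecedent. If t is true, the consequent reduces to true regardless of the other variables. If t is false, the antecedent cannot hold. Either way the consequent holds.

Forward direction. This fails. Under t = F, q = F, the left side is true but the right side is false.

(⇒) fails; (⇐) holds.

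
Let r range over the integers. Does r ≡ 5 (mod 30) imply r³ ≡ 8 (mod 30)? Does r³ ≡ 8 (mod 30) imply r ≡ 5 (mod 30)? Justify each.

(⇒) fails and (⇐) fails.

(⇒) This fails: take r = 5. Then 5 ≡ 5 (mod 30), but 5³ = 125 ≡ 5 (mod 30), not 8.

(⇐) This fails: take r = 2. Then 2³ = 8 ≡ 8 (mod 30), yet 2 ≡ 2 (mod 30), not 5.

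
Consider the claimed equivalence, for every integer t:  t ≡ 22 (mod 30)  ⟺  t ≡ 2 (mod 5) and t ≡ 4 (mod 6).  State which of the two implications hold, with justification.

(→) Suppose t ≡ 22 (mod 30); write t = 30j + 22. Since 5 ∣ 30, reducing mod 5 gives t ≡ 22 ≡ 2 (mod 5); since 6 ∣ 30, reducing mod 6 gives t ≡ 22 ≡ 4 (mod 6).

(←) Conversely, if t ≡ 2 (mod 5) and t ≡ 4 (mod 6), then by the Chinese remainder theorem t ≡ 22 (mod 30). This is exactly t ≡ 22 (mod 30).

Both directions hold; the statement is true.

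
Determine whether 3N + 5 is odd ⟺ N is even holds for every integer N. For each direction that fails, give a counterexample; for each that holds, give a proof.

[⇒] Suppose 3N + 5 is odd. Since 3 is odd, 3N and N have the same parity, so 3N + 5 ≡ N + 5 (mod 2). As 5 is odd, 3N + 5 is odd exactly when N is even. Thus N is even.

[⇐] Conversely, suppose N is even; write N = 2j. Then 3N + 5 = 3·(2j) + 5 = 2·3j + 5, which is odd.

Equivalent; both directions hold.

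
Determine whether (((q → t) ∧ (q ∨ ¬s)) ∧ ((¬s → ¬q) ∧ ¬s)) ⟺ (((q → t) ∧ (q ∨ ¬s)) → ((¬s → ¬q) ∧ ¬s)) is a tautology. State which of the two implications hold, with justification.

Only the forward direction holds.

[⇒] Assume the antecedent. If q is true, the antecedent cannot hold. If q is false, the consequent reduces to true regardless of the other variables. Either way the consequent holds.

[⇐] This fails. Under q = T, s = F, t = F, the left side is false but the right side is true.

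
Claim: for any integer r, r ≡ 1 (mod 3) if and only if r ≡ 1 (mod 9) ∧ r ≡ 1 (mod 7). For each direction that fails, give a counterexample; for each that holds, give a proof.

Only the converse holds.

(⟹) This fails: r = 4 gives 4 ≡ 1 (mod 3) but 4 ≡ 4 (mod 9), so the conjunction on the right does not hold.

(⟸) Conversely, if r ≡ 1 (mod 9) and r ≡ 1 (mod 7), then by the Chinese remainder theorem r ≡ 1 (mod 63). Since 1 ≡ 1 (mod 3) and 3 ∣ 63, we get r ≡ 1 (mod 3).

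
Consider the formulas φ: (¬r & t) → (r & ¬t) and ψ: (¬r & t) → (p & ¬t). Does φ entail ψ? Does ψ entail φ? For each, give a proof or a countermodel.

Both directions hold; the statement is true.

(→) Assume the antecedent. If r is true, (¬r & t) → (p & ¬t) reduces to true regardless of the other variables. If r is false, the antecedent forces (r = F, p = F, t = F) or (r = F, p = T, t = F), and (¬r & t) → (p & ¬t) holds there. Either way (¬r & t) → (p & ¬t) holds.

(←) Assume the antecedent. If r is true, (¬r & t) → (r & ¬t) reduces to true regardless of the other variables. If r is false, the antecedent forces (r = F, p = F, t = F) or (r = F, p = T, t = F), and (¬r & t) → (r & ¬t) holds there. Either way (¬r & t) → (r & ¬t) holds.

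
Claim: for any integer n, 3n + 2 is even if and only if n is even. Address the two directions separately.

Forward direction. Suppose 3n + 2 is even. Since 3 is odd, 3n and n have the same parity, so 3n + 2 ≡ n + 2 (mod 2). As 2 is even, 3n + 2 is even exactly when n is even. Thus n is even.

Converse. Suppose n is even; write n = 2j. Then 3n + 2 = 3·(2j) + 2 = 2·3j + 2, which is even.

Both implications hold.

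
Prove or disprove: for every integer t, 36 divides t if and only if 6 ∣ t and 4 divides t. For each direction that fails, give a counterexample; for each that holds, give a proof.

[⇒] If 36 ∣ t, write t = 36q. Since 36 = 6·6, t = 6·(6q), so 6 ∣ t; and since 36 = 9·4, t = 4·(9q), so 4 ∣ t.

[⇐] This fails: take t = 12. Both 6 ∣ 12 and 4 ∣ 12, yet 12 is not a multiple of 36 (since 12 = 0·36 + 12), so 36 ∤ 12.

Not equivalent: only (⇒) holds.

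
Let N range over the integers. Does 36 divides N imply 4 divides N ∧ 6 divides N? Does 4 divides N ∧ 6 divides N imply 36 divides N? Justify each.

Only the forward direction holds.

[⇒] If 36 ∣ N, write N = 36q. Since 36 = 9·4, N = 4·(9q), so 4 ∣ N; and since 36 = 6·6, N = 6·(6q), so 6 ∣ N.

[⇐] This fails: take N = 12. Both 4 ∣ 12 and 6 ∣ 12, yet 12 is not a multiple of 36 (since 12 = 0·36 + 12), so 36 ∤ 12.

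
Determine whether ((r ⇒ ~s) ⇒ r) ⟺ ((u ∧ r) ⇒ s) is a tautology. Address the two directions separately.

Forward direction. This fails. Under u = T, s = F, r = T, the left side is true but the right side is false.

Converse. This fails. Under u = F, s = F, r = F, the left side is false but the right side is true.

(⇒) fails and (⇐) fails.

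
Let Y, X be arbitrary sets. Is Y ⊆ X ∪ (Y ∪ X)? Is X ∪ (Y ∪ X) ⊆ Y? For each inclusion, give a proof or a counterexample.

(⊆) holds; (⊇) fails.

Forward inclusion. Let x ∈ Y. Then either x ∈ Y and x ∉ X; or x ∈ Y ∩ X. In each case x ∈ X ∪ (Y ∪ X), so Y ⊆ X ∪ (Y ∪ X).

Reverse inclusion. This inclusion fails. Take Y = ∅, X = {1}; then 1 ∈ X ∪ (Y ∪ X) but 1 ∉ Y.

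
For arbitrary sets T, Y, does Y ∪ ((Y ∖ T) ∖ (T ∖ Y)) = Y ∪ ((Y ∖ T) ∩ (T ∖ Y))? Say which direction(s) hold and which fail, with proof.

(⊆) Let x ∈ Y ∪ ((Y ∖ T) ∖ (T ∖ Y)). Then either x ∈ Y and x ∉ T; or x ∈ T ∩ Y. In each case x ∈ Y ∪ ((Y ∖ T) ∩ (T ∖ Y)), so Y ∪ ((Y ∖ T) ∖ (T ∖ Y)) ⊆ Y ∪ ((Y ∖ T) ∩ (T ∖ Y)).

(⊇) Let x ∈ Y ∪ ((Y ∖ T) ∩ (T ∖ Y)). Then either x ∈ Y and x ∉ T; or x ∈ T ∩ Y. In each case x ∈ Y ∪ ((Y ∖ T) ∖ (T ∖ Y)), so Y ∪ ((Y ∖ T) ∩ (T ∖ Y)) ⊆ Y ∪ ((Y ∖ T) ∖ (T ∖ Y)).

Both inclusions hold.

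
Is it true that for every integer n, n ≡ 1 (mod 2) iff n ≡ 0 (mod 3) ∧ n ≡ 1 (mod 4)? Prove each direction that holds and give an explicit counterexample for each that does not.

Forward direction. This fails: n = 1 gives 1 ≡ 1 (mod 2) but 1 ≡ 1 (mod 3), so the conjunction on the right does not hold.

Converse. If n ≡ 0 (mod 3) and n ≡ 1 (mod 4), then by the Chinese remainder theorem n ≡ 9 (mod 12). Since 9 ≡ 1 (mod 2) and 2 ∣ 12, we get n ≡ 1 (mod 2).

(⇒) fails; (⇐) holds.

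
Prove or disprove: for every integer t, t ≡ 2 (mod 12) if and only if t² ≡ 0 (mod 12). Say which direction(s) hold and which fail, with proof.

(⇒) fails and (⇐) fails.

(⇒) This fails: take t = 2. Then 2 ≡ 2 (mod 12), but 2² = 4 ≡ 4 (mod 12), not 0.

(⇐) This fails: take t = 0. Then 0² = 0 ≡ 0 (mod 12), yet 0 ≡ 0 (mod 12), not 2.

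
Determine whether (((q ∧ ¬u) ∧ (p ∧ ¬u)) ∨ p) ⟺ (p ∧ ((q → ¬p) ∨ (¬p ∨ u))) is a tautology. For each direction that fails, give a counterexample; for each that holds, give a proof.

Not equivalent: only (⇐) holds.

(←) Assume the antecedent. If p is true, ((q ∧ ¬u) ∧ (p ∧ ¬u)) ∨ p reduces to true regardless of the other variables. If p is false, the antecedent cannot hold. Either way ((q ∧ ¬u) ∧ (p ∧ ¬u)) ∨ p holds.

(→) This fails. Under p = T, q = T, u = F, the left side is true but the right side is false.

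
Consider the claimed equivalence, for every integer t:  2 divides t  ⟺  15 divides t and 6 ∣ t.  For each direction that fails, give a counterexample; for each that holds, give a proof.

Only the reverse direction holds.

(⇒) This fails: take t = 2. Certainly 2 ∣ 2, but 15 ∤ 2.

(⇐) Suppose 15 ∣ t and 6 ∣ t. Any common multiple of 15 and 6 is a multiple of their lcm; here lcm(15, 6) = 15·6/gcd(15, 6) = 90/3 = 30, so 30 ∣ t. Since 2 ∣ 30, it follows that 2 ∣ t.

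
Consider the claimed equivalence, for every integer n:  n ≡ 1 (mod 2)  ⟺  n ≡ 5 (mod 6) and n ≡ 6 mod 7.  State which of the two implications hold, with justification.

Only the reverse direction holds.

[⇒] This fails: n = 1 gives 1 ≡ 1 (mod 2) but 1 ≡ 1 (mod 6), so the conjunction on the right does not hold.

[⇐] Conversely, if n ≡ 5 (mod 6) and n ≡ 6 (mod 7), then by the Chinese remainder theorem n ≡ 41 (mod 42). Since 41 ≡ 1 (mod 2) and 2 ∣ 42, we get n ≡ 1 (mod 2).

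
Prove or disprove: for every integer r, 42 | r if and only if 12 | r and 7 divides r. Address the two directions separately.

(→) This fails: take r = 42. Certainly 42 ∣ 42, but 12 ∤ 42.

(←) Suppose 12 ∣ r and 7 ∣ r. Any common multiple of 12 and 7 is a multiple of their lcm; here gcd(12, 7) = 1, so lcm(12, 7) = 12·7 = 84, so 84 ∣ r. Since 42 ∣ 84, it follows that 42 ∣ r.

Only the reverse direction holds.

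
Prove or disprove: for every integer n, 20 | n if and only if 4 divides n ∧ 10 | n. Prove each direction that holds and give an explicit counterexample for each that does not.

(⟸) Suppose 4 ∣ n and 10 ∣ n. Any common multiple of 4 and 10 is a multiple of their lcm; here lcm(4, 10) = 4·10/gcd(4, 10) = 40/2 = 20, so 20 ∣ n.

(⟹) If 20 ∣ n, write n = 20q. Since 20 = 5·4, n = 4·(5q), so 4 ∣ n; and since 20 = 2·10, n = 10·(2q), so 10 ∣ n.

Both directions hold.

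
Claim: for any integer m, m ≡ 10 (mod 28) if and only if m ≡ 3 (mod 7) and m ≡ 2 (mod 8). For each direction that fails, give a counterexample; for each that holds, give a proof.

(←) If m ≡ 3 (mod 7) and m ≡ 2 (mod 8), then by the Chinese remainder theorem m ≡ 10 (mod 56). Since 10 ≡ 10 (mod 28) and 28 ∣ 56, we get m ≡ 10 (mod 28).

(→) This fails: m = 38 gives 38 ≡ 10 (mod 28) but 38 ≡ 6 (mod 8), so the conjunction on the right does not hold.

Only the converse holds.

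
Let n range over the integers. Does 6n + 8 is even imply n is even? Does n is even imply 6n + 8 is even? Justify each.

(⟹) This fails: take n = 1. Then 6n + 8 = 14, which is even, yet n = 1 is odd, not even.

(⟸) Suppose n is even. Since 6 is even, 6n is even for every n, so 6n + 8 has the same parity as 8, which is even. Hence 6n + 8 is even.

Not equivalent: only (⇐) holds.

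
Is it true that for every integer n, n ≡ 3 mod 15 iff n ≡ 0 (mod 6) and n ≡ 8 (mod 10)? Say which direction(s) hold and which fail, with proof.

(⟹) This fails: n = 3 gives 3 ≡ 3 (mod 15) but 3 ≡ 3 (mod 6), so the conjunction on the right does not hold.

(⟸) Conversely, if n ≡ 0 (mod 6) and n ≡ 8 (mod 10), then by the Chinese remainder theorem n ≡ 18 (mod 30). Since 18 ≡ 3 (mod 15) and 15 ∣ 30, we get n ≡ 3 (mod 15).

Not equivalent: only (⇐) holds.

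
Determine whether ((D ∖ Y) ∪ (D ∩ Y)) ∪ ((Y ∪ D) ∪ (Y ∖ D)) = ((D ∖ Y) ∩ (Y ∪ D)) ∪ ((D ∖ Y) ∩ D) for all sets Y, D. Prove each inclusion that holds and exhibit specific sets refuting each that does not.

(⊆) This inclusion fails. Take Y = {1}, D = ∅; then 1 ∈ ((D ∖ Y) ∪ (D ∩ Y)) ∪ ((Y ∪ D) ∪ (Y ∖ D)) but 1 ∉ ((D ∖ Y) ∩ (Y ∪ D)) ∪ ((D ∖ Y) ∩ D).

(⊇) Let x ∈ ((D ∖ Y) ∩ (Y ∪ D)) ∪ ((D ∖ Y) ∩ D). Then x ∈ D and x ∉ Y, from which x ∈ ((D ∖ Y) ∪ (D ∩ Y)) ∪ ((Y ∪ D) ∪ (Y ∖ D)).

The sets are not equal: only the reverse inclusion holds.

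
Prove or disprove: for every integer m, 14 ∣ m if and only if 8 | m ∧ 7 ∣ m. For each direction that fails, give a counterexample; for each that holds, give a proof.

(⇒) This fails: take m = 14. Certainly 14 ∣ 14, but 8 ∤ 14.

(⇐) Suppose 8 ∣ m and 7 ∣ m. Any common multiple of 8 and 7 is a multiple of their lcm; here gcd(8, 7) = 1, so lcm(8, 7) = 8·7 = 56, so 56 ∣ m. Since 14 ∣ 56, it follows that 14 ∣ m.

The forward direction fails; the converse holds.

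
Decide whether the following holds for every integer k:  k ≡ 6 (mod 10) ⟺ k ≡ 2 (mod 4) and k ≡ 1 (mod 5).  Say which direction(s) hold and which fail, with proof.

[⇐] If k ≡ 2 (mod 4) and k ≡ 1 (mod 5), then by the Chinese remainder theorem k ≡ 6 (mod 20). Since 6 ≡ 6 (mod 10) and 10 ∣ 20, we get k ≡ 6 (mod 10).

[⇒] This fails: k = 16 gives 16 ≡ 6 (mod 10) but 16 ≡ 0 (mod 4), so the conjunction on the right does not hold.

(⇒) fails; (⇐) holds.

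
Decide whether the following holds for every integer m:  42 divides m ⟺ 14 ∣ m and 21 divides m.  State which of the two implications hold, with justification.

(⇒) If 42 ∣ m, write m = 42q. Since 42 = 3·14, m = 14·(3q), so 14 ∣ m; and since 42 = 2·21, m = 21·(2q), so 21 ∣ m.

(⇐) Suppose 14 ∣ m and 21 ∣ m. Any common multiple of 14 and 21 is a multiple of their lcm; here lcm(14, 21) = 14·21/gcd(14, 21) = 294/7 = 42, so 42 ∣ m.

Equivalent; both directions hold.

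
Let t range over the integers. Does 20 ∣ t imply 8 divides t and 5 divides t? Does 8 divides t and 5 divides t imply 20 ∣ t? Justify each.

(→) This fails: take t = 20. Certainly 20 ∣ 20, but 8 ∤ 20.

(←) Suppose 8 ∣ t and 5 ∣ t. Any common multiple of 8 and 5 is a multiple of their lcm; here gcd(8, 5) = 1, so lcm(8, 5) = 8·5 = 40, so 40 ∣ t. Since 20 ∣ 40, it follows that 20 ∣ t.

Only the reverse direction holds.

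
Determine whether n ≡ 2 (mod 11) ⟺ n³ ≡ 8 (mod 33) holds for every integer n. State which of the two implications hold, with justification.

[⇒] This fails: take n = 13. Then 13 ≡ 2 (mod 11), but 13³ = 2197 ≡ 19 (mod 33), not 8.

[⇐] Conversely, the residues r modulo 33 with r³ ≡ 8 (mod 33) are exactly {2}, and each is ≡ 2 (mod 11).

(⇒) fails; (⇐) holds.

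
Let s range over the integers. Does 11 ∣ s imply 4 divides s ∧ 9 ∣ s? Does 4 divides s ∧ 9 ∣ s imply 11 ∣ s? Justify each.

(⇒) fails and (⇐) fails.

[⇒] This fails: take s = 11. Certainly 11 ∣ 11, but 4 ∤ 11.

[⇐] This fails: take s = 36. Both 4 ∣ 36 and 9 ∣ 36, yet 36 is not a multiple of 11 (since 36 = 3·11 + 3), so 11 ∤ 36.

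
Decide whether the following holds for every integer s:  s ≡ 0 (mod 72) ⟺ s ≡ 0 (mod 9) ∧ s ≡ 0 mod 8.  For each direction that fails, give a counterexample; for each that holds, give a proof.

(⟸) If s ≡ 0 (mod 9) and s ≡ 0 (mod 8), then by the Chinese remainder theorem s ≡ 0 (mod 72). This is exactly s ≡ 0 (mod 72).

(⟹) Suppose s ≡ 0 (mod 72); write s = 72j + 0. Since 9 ∣ 72, reducing mod 9 gives s ≡ 0 (mod 9); since 8 ∣ 72, reducing mod 8 gives s ≡ 0 (mod 8).

Both directions hold; the statement is true.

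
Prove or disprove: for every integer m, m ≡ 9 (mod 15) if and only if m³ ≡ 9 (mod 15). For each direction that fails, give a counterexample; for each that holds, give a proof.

[⇐] Suppose m³ ≡ 9 (mod 15). The only residue r in {0, …, 14} with r³ ≡ 9 (mod 15) is r = 9, so m ≡ 9 (mod 15).

[⇒] Suppose m ≡ 9 (mod 15). Write m = 15j + 9. Then (15j + 9)³ = 3375j³ + 6075j² + 3645j + 729 = 15(225j³ + 405j² + 243j + 48) + 9, so m³ ≡ 9 (mod 15).

Equivalent; both directions hold.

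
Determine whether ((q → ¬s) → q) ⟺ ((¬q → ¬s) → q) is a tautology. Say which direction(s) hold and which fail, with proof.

Only the forward implication holds.

[⇒] Assume the antecedent. If s is true, (¬q → ¬s) → q reduces to true regardless of the other variables. If s is false, the antecedent forces (s = F, q = T), and (¬q → ¬s) → q holds there. Either way (¬q → ¬s) → q holds.

[⇐] This fails. Under s = T, q = F, the left side is false but the right side is true.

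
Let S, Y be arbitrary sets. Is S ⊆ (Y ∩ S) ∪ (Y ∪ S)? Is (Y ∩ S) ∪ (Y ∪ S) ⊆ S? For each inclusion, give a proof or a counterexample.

(⟸) This inclusion fails. Take S = ∅, Y = {1}; then 1 ∈ (Y ∩ S) ∪ (Y ∪ S) but 1 ∉ S.

(⟹) Let x ∈ S. Then either x ∈ S and x ∉ Y; or x ∈ S ∩ Y. In each case x ∈ (Y ∩ S) ∪ (Y ∪ S), so S ⊆ (Y ∩ S) ∪ (Y ∪ S).

(⊆) holds; (⊇) fails.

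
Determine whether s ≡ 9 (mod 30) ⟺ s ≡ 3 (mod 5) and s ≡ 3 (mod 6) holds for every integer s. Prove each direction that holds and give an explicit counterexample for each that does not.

(⟹) This fails: s = 9 gives 9 ≡ 9 (mod 30) but 9 ≡ 4 (mod 5), so the conjunction on the right does not hold.

(⟸) This fails: s = 3 satisfies both congruences on the right (3 ≡ 3 mod 5 and 3 ≡ 3 mod 6) yet 3 ≡ 3 (mod 30), not 9.

Both directions fail.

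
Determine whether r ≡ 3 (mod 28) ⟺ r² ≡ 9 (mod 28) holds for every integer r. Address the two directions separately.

[⇒] Suppose r ≡ 3 (mod 28). Write r = 28j + 3. Then (28j + 3)² = 784j² + 168j + 9 = 28(28j² + 6j) + 9, so r² ≡ 9 (mod 28).

[⇐] This fails: take r = 11. Then 11² = 121 ≡ 9 (mod 28), yet 11 ≡ 11 (mod 28), not 3.

Only the forward direction holds.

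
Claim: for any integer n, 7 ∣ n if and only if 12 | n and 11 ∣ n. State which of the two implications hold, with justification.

Forward direction. This fails: take n = 7. Certainly 7 ∣ 7, but 12 ∤ 7.

Converse. This fails: take n = 132. Both 12 ∣ 132 and 11 ∣ 132, yet 132 is not a multiple of 7 (since 132 = 18·7 + 6), so 7 ∤ 132.

Neither implication holds.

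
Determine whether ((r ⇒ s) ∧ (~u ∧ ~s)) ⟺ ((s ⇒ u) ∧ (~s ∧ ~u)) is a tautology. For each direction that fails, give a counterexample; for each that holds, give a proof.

(→) Assume the antecedent. If u is true, the antecedent cannot hold. If u is false, the antecedent forces (u = F, s = F, r = F), and (s ⇒ u) ∧ (~s ∧ ~u) holds there. Either way (s ⇒ u) ∧ (~s ∧ ~u) holds.

(←) This fails. Under u = F, s = F, r = T, the left side is false but the right side is true.

Only the forward direction holds.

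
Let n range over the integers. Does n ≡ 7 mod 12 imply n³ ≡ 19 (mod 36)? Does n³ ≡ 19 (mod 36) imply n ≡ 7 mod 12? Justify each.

Forward direction. Suppose n ≡ 7 (mod 12). Working modulo 36, n ∈ {7, 19, 31}; for each such r, r³ ≡ 19 (mod 36).

Converse. The residues r modulo 36 with r³ ≡ 19 (mod 36) are exactly {7, 19, 31}, and each is ≡ 7 (mod 12).

Both directions hold.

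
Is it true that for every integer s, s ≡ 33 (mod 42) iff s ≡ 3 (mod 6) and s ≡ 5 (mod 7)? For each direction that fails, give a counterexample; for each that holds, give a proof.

[⇒] Suppose s ≡ 33 (mod 42); write s = 42j + 33. Since 6 ∣ 42, reducing mod 6 gives s ≡ 33 ≡ 3 (mod 6); since 7 ∣ 42, reducing mod 7 gives s ≡ 33 ≡ 5 (mod 7).

[⇐] Conversely, if s ≡ 3 (mod 6) and s ≡ 5 (mod 7), then by the Chinese remainder theorem s ≡ 33 (mod 42). This is exactly s ≡ 33 (mod 42).

Both directions hold.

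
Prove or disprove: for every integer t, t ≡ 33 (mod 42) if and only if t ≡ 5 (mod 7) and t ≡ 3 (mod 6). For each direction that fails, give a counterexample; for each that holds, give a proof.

Equivalent; both directions hold.

[⇐] If t ≡ 5 (mod 7) and t ≡ 3 (mod 6), then by the Chinese remainder theorem t ≡ 33 (mod 42). This is exactly t ≡ 33 (mod 42).

[⇒] Suppose t ≡ 33 (mod 42); write t = 42j + 33. Since 7 ∣ 42, reducing mod 7 gives t ≡ 33 ≡ 5 (mod 7); since 6 ∣ 42, reducing mod 6 gives t ≡ 33 ≡ 3 (mod 6).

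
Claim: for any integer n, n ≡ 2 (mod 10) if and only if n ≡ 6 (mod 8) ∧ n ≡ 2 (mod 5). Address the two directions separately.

Not equivalent: only (⇐) holds.

Converse. If n ≡ 6 (mod 8) and n ≡ 2 (mod 5), then by the Chinese remainder theorem n ≡ 22 (mod 40). Since 22 ≡ 2 (mod 10) and 10 ∣ 40, we get n ≡ 2 (mod 10).

Forward direction. This fails: n = 32 gives 32 ≡ 2 (mod 10) but 32 ≡ 0 (mod 8), so the conjunction on the right does not hold.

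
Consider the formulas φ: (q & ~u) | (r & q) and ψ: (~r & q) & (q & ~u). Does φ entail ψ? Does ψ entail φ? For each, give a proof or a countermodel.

Forward direction. This fails. Under q = T, u = F, r = T, the left side is true but the right side is false.

Converse. Assume the antecedent. If q is true, the antecedent forces (q = T, u = F, r = F), and (q & ~u) | (r & q) holds there. If q is false, the antecedent cannot hold. Either way (q & ~u) | (r & q) holds.

Not equivalent: only (⇐) holds.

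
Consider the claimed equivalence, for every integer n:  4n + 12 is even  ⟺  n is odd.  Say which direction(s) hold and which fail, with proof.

Converse. Suppose n is odd. Since 4 is even, 4n is even for every n, so 4n + 12 has the same parity as 12, which is even. Hence 4n + 12 is even.

Forward direction. This fails: take n = 2. Then 4n + 12 = 20, which is even, yet n = 2 is even, not odd.

Only the reverse direction holds.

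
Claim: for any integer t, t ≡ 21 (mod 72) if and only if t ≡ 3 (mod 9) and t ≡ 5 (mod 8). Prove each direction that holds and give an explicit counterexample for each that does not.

Both directions hold.

(→) Suppose t ≡ 21 (mod 72); write t = 72j + 21. Since 9 ∣ 72, reducing mod 9 gives t ≡ 21 ≡ 3 (mod 9); since 8 ∣ 72, reducing mod 8 gives t ≡ 21 ≡ 5 (mod 8).

(←) Conversely, if t ≡ 3 (mod 9) and t ≡ 5 (mod 8), then by the Chinese remainder theorem t ≡ 21 (mod 72). This is exactly t ≡ 21 (mod 72).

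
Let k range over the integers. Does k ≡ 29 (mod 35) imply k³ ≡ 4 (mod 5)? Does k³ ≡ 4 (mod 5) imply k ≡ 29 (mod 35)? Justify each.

The forward direction holds; the converse fails.

[⇒] Suppose k ≡ 29 (mod 35). Then k³ ≡ 29³ = 24389 (mod 35), and since 5 ∣ 35, also k³ ≡ 4 (mod 5).

[⇐] This fails: take k = 4. Then 4³ = 64 ≡ 4 (mod 5), yet 4 ≡ 4 (mod 35), not 29.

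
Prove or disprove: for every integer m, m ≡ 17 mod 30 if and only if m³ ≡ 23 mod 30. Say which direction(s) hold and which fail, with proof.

(⇒) Suppose m ≡ 17 mod 30. Write m = 30j + 17. Then (30j + 17)³ = 27000j³ + 45900j² + 26010j + 4913 = 30(900j³ + 1530j² + 867j + 163) + 23, so m³ ≡ 23 (mod 30).

(⇐) Conversely, suppose m³ ≡ 23 (mod 30). The only residue r in {0, …, 29} with r³ ≡ 23 (mod 30) is r = 17, so m ≡ 17 (mod 30).

Equivalent; both directions hold.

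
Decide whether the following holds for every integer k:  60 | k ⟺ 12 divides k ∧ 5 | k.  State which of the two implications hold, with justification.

Equivalent; both directions hold.

(⟸) Suppose 12 ∣ k and 5 ∣ k. Any common multiple of 12 and 5 is a multiple of their lcm; here gcd(12, 5) = 1, so lcm(12, 5) = 12·5 = 60, so 60 ∣ k.

(⟹) If 60 ∣ k, write k = 60q. Since 60 = 5·12, k = 12·(5q), so 12 ∣ k; and since 60 = 12·5, k = 5·(12q), so 5 ∣ k.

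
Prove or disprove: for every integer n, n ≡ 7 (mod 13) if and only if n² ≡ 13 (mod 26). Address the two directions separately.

(⟹) This fails: take n = 7. Then 7 ≡ 7 (mod 13), but 7² = 49 ≡ 23 (mod 26), not 13.

(⟸) This fails: take n = 13. Then 13² = 169 ≡ 13 (mod 26), yet 13 ≡ 0 (mod 13), not 7.

Neither implication holds.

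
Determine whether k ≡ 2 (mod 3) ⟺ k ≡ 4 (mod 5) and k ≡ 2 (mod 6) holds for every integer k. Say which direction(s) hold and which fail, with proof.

(←) If k ≡ 4 (mod 5) and k ≡ 2 (mod 6), then by the Chinese remainder theorem k ≡ 14 (mod 30). Since 14 ≡ 2 (mod 3) and 3 ∣ 30, we get k ≡ 2 (mod 3).

(→) This fails: k = 2 gives 2 ≡ 2 (mod 3) but 2 ≡ 2 (mod 5), so the conjunction on the right does not hold.

Only the reverse direction holds.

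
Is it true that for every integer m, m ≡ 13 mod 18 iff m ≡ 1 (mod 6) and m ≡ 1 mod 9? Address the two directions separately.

[⇒] This fails: m = 13 gives 13 ≡ 13 (mod 18) but 13 ≡ 4 (mod 9), so the conjunction on the right does not hold.

[⇐] This fails: m = 1 satisfies both congruences on the right (1 ≡ 1 mod 6 and 1 ≡ 1 mod 9) yet 1 ≡ 1 (mod 18), not 13.

(⇒) fails and (⇐) fails.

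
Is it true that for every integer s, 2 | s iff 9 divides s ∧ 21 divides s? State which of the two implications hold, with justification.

(→) This fails: take s = 2. Certainly 2 ∣ 2, but 9 ∤ 2.

(←) This fails: take s = 63. Both 9 ∣ 63 and 21 ∣ 63, yet 63 is not a multiple of 2 (since 63 = 31·2 + 1), so 2 ∤ 63.

Neither direction holds.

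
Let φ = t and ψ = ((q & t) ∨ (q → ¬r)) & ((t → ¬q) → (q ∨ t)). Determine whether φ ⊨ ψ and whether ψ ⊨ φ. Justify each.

(⇐) This fails. Under r = F, t = F, q = T, the left side is false but the right side is true.

(⇒) Assume the antecedent. If r is true, the antecedent forces (r = T, t = T, q = F) or (r = T, t = T, q = T), and the consequent holds there. If r is false, the antecedent forces (r = F, t = T, q = F) or (r = F, t = T, q = T), and the consequent holds there. Either way the consequent holds.

(⇒) holds; (⇐) fails.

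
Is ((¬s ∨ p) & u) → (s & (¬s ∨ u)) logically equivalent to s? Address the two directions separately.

Only the converse holds.

(⟹) This fails. Under u = F, s = F, p = F, the left side is true but the right side is false.

(⟸) Assume the antecedent. If u is true, the antecedent forces (u = T, s = T, p = F) or (u = T, s = T, p = T), and the consequent holds there. If u is false, the consequent reduces to true regardless of the other variables. Either way the consequent holds.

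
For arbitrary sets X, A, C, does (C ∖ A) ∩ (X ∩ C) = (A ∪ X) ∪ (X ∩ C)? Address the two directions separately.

Only the forward inclusion holds.

(⟹) Let x ∈ (C ∖ A) ∩ (X ∩ C). Then x ∈ X ∩ C and x ∉ A, from which x ∈ (A ∪ X) ∪ (X ∩ C).

(⟸) This inclusion fails. Take X = {1}, A = ∅, C = ∅; then 1 ∈ (A ∪ X) ∪ (X ∩ C) but 1 ∉ (C ∖ A) ∩ (X ∩ C).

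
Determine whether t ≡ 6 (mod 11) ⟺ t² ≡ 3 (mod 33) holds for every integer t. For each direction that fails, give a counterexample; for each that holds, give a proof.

Neither implication holds.

[⇒] This fails: take t = 17. Then 17 ≡ 6 (mod 11), but 17² = 289 ≡ 25 (mod 33), not 3.

[⇐] This fails: take t = 27. Then 27² = 729 ≡ 3 (mod 33), yet 27 ≡ 5 (mod 11), not 6.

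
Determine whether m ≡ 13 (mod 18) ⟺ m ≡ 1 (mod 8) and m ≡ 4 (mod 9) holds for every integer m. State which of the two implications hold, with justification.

Only the reverse direction holds.

(⟹) This fails: m = 67 gives 67 ≡ 13 (mod 18) but 67 ≡ 3 (mod 8), so the conjunction on the right does not hold.

(⟸) Conversely, if m ≡ 1 (mod 8) and m ≡ 4 (mod 9), then by the Chinese remainder theorem m ≡ 49 (mod 72). Since 49 ≡ 13 (mod 18) and 18 ∣ 72, we get m ≡ 13 (mod 18).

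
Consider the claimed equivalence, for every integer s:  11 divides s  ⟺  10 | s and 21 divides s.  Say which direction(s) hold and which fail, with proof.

Forward direction. This fails: take s = 11. Certainly 11 ∣ 11, but 10 ∤ 11.

Converse. This fails: take s = 210. Both 10 ∣ 210 and 21 ∣ 210, yet 210 is not a multiple of 11 (since 210 = 19·11 + 1), so 11 ∤ 210.

Both directions fail.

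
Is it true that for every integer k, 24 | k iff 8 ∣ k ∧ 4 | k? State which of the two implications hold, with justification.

[⇐] This fails: take k = 8. Both 8 ∣ 8 and 4 ∣ 8, yet 8 is not a multiple of 24 (since 8 = 0·24 + 8), so 24 ∤ 8.

[⇒] If 24 ∣ k, write k = 24q. Since 24 = 3·8, k = 8·(3q), so 8 ∣ k; and since 24 = 6·4, k = 4·(6q), so 4 ∣ k.

Only the forward implication holds.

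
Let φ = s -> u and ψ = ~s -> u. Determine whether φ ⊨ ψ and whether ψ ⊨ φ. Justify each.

[⇒] This fails. Under u = F, s = F, the left side is true but the right side is false.

[⇐] This fails. Under u = F, s = T, the left side is false but the right side is true.

Both directions fail.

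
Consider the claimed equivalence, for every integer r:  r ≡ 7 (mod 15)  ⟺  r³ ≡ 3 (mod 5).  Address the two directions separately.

Not equivalent: only (⇒) holds.

(←) This fails: take r = 2. Then 2³ = 8 ≡ 3 (mod 5), yet 2 ≡ 2 (mod 15), not 7.

(→) Suppose r ≡ 7 (mod 15). Then r³ ≡ 7³ = 343 (mod 15), and since 5 ∣ 15, also r³ ≡ 3 (mod 5).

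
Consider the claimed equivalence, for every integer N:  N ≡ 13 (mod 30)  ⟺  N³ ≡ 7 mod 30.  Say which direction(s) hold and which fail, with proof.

(→) Suppose N ≡ 13 (mod 30). Write N = 30j + 13. Then (30j + 13)³ = 27000j³ + 35100j² + 15210j + 2197 = 30(900j³ + 1170j² + 507j + 73) + 7, so N³ ≡ 7 (mod 30).

(←) Conversely, suppose N³ ≡ 7 (mod 30). The only residue r in {0, …, 29} with r³ ≡ 7 (mod 30) is r = 13, so N ≡ 13 (mod 30).

Both implications hold.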